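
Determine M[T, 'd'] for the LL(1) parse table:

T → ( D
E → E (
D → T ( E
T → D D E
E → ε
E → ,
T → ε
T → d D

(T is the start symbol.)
T → D D E, T → d D

To find M[T, 'd'], we find productions for T where 'd' is in the predict set (PREDICT(N → α) = (FIRST(α) \ {ε}) ∪ (FOLLOW(N) if α ⇒* ε)).

Relevant sets:
  FIRST(D) = { '(', 'd' }
  FOLLOW(T) = { $, '(' }

T → ( D: PREDICT = { '(' }
T → D D E: PREDICT = { '(', 'd' }
  'd' is in predict set, so this production goes in M[T, 'd']
T → ε: PREDICT = { $, '(' }
T → d D: PREDICT = { 'd' }
  'd' is in predict set, so this production goes in M[T, 'd']

M[T, 'd'] = T → D D E, T → d D  (a multiply-defined cell — the grammar is not LL(1))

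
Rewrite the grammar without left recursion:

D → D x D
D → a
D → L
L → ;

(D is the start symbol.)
D → a D'
D → L D'
D' → x D D'
D' → ε
L → ;

D is directly left-recursive. The standard transformation for
  A → A α₁ | ... | A α_m | β₁ | ... | β_n
is
  A  → β₁ A' | ... | β_n A'
  A' → α₁ A' | ... | α_m A' | ε

D → a becomes D → a D'
D → L becomes D → L D'
D → D x D becomes D' → x D D'
Add D' → ε

Productions for other non-terminals are unchanged:
  L → ;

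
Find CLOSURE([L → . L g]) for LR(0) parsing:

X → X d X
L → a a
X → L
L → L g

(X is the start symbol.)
Start with: [L → . L g]
  [L → . L g] has the dot before L: add [L → . a a]
No further items can be added.

CLOSURE = { [L → . L g], [L → . a a] }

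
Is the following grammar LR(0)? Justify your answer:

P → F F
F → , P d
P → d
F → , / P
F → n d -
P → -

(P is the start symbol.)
Augment with P' → P and build the canonical LR(0) collection (I0 = CLOSURE({[P' → . P]}), then GOTO on every symbol after a dot until no new states appear). It has 14 states:
  I0: { [F → . , / P], [F → . , P d], [F → . n d -], [P → . -], [P → . F F], [P → . d], [P' → . P] }  — shift
  I1: { [F → , . / P], [F → , . P d], [F → . , / P], [F → . , P d], [F → . n d -], [P → . -], [P → . F F], [P → . d] }  — shift
  I2: { [P → - .] }  — reduce
  I3: { [F → . , / P], [F → . , P d], [F → . n d -], [P → F . F] }  — shift
  I4: { [P' → P .] }  — accept
  I5: { [P → d .] }  — reduce
  I6: { [F → n . d -] }  — shift
  I7: { [F → n d . -] }  — shift
  I8: { [F → n d - .] }  — reduce
  I9: { [P → F F .] }  — reduce
  I10: { [F → , / . P], [F → . , / P], [F → . , P d], [F → . n d -], [P → . -], [P → . F F], [P → . d] }  — shift
  I11: { [F → , P . d] }  — shift
  I12: { [F → , P d .] }  — reduce
  I13: { [F → , / P .] }  — reduce

Every state is either a pure shift/goto state or contains exactly one complete item and nothing to shift — no conflicts. The grammar is LR(0).

Answer: Yes, the grammar is LR(0)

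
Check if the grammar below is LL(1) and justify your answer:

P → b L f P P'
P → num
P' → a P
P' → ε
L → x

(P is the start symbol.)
Relevant sets:
  FOLLOW(P') = { $, 'a' }

For P:
  PREDICT(P → b L f P P') = { 'b' }
  PREDICT(P → num) = { 'num' }
For P':
  PREDICT(P' → a P) = { 'a' }
  PREDICT(P' → ε) = { $, 'a' }
L has a single production, so nothing to check there.

Conflict found: Predict set conflict for P': { 'a' }
The grammar is NOT LL(1).

Answer: No. Predict set conflict for P': { 'a' }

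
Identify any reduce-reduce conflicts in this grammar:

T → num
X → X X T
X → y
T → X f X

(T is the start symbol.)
No reduce-reduce conflicts

A reduce-reduce conflict occurs when an LR(0) state has two complete items [A → α .] and [B → β .] — both call for a reduction, and with no lookahead the parser cannot choose between them.

Augment with T' → T and build the canonical LR(0) collection (I0 = CLOSURE({[T' → . T]}), then GOTO on every symbol after a dot until no new states appear). It has 10 states:
  I0: { [T → . X f X], [T → . num], [T' → . T], [X → . X X T], [X → . y] }  — shift
  I1: { [T' → T .] }  — accept
  I2: { [T → X . f X], [X → . X X T], [X → . y], [X → X . X T] }  — shift
  I3: { [T → num .] }  — reduce
  I4: { [X → y .] }  — reduce
  I5: { [T → . X f X], [T → . num], [X → . X X T], [X → . y], [X → X . X T], [X → X X . T] }  — shift
  I6: { [T → X f . X], [X → . X X T], [X → . y] }  — shift
  I7: { [T → X f X .], [X → . X X T], [X → . y], [X → X . X T] }  — shift, reduce
  I8: { [X → X X T .] }  — reduce
  I9: { [T → . X f X], [T → . num], [T → X . f X], [X → . X X T], [X → . y], [X → X . X T], [X → X X . T] }  — shift

No state contains more than one complete item.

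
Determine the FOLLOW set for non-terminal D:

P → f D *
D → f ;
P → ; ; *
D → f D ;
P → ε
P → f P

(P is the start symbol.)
In P → f D *: D is followed by '*', add FIRST('*') \ {ε} = { '*' }
In D → f D ;: D is followed by ';', add FIRST(';') \ {ε} = { ';' }

Taking the union: FOLLOW(D) = { '*', ';' }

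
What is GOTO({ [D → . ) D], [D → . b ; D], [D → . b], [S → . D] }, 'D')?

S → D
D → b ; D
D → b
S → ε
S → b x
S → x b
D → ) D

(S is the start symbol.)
GOTO(I, 'D') = CLOSURE({ [A → αX.β] : [A → α.Xβ] ∈ I, X = 'D' })

Items with dot before 'D', with the dot advanced:
  [S → . D] → [S → D .]
Closure adds nothing (no advanced item has the dot before a non-terminal).

GOTO = { [S → D .] }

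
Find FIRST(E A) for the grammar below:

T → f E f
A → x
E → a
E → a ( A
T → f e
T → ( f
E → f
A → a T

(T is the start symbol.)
{ 'a', 'f' }

FIRST sets of the non-terminals involved (from the grammar, by fixed-point iteration):
  FIRST(E) = { 'a', 'f' }

To compute FIRST(E A), process the symbols left to right:
Symbol E is a non-terminal. Add FIRST(E) \ {ε} = { 'a', 'f' }
E is not nullable (ε ∉ FIRST(E)), so stop here.
FIRST(E A) = { 'a', 'f' }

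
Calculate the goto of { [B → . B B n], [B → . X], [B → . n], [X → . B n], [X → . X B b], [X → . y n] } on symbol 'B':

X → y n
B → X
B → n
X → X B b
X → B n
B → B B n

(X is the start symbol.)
{ [B → . B B n], [B → . X], [B → . n], [B → B . B n], [X → . B n], [X → . X B b], [X → . y n], [X → B . n] }

GOTO(I, 'B') = CLOSURE({ [A → αX.β] : [A → α.Xβ] ∈ I, X = 'B' })

Items with dot before 'B', with the dot advanced:
  [B → . B B n] → [B → B . B n]
  [X → . B n] → [X → B . n]
Closure of the advanced items:
  [B → B . B n] has the dot before B: add [B → . X], [B → . n], [B → . B B n]
  [B → . X] has the dot before X: add [X → . y n], [X → . X B b], [X → . B n]

GOTO = { [B → . B B n], [B → . X], [B → . n], [B → B . B n], [X → . B n], [X → . X B b], [X → . y n], [X → B . n] }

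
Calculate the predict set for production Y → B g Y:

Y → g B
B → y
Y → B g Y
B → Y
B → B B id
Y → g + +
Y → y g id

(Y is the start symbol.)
PREDICT(Y → B g Y) = (FIRST(RHS) \ {ε}) ∪ (FOLLOW(Y) if ε ∈ FIRST(RHS), i.e. RHS ⇒* ε)
FIRST(B) = { 'g', 'y' }
FIRST(B g Y) = { 'g', 'y' }
ε ∉ FIRST(B g Y), so FOLLOW(Y) is not added.
PREDICT(Y → B g Y) = { 'g', 'y' }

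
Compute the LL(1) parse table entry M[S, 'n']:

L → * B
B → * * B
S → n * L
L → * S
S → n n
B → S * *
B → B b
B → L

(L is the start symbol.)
To find M[S, 'n'], we find productions for S where 'n' is in the predict set (PREDICT(N → α) = (FIRST(α) \ {ε}) ∪ (FOLLOW(N) if α ⇒* ε)).

S → n * L: PREDICT = { 'n' }
  'n' is in predict set, so this production goes in M[S, 'n']
S → n n: PREDICT = { 'n' }
  'n' is in predict set, so this production goes in M[S, 'n']

M[S, 'n'] = S → n * L, S → n n  (a multiply-defined cell — the grammar is not LL(1))

Answer: S → n * L, S → n n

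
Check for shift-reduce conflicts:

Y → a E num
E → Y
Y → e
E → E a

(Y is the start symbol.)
No shift-reduce conflicts

A shift-reduce conflict occurs when an LR(0) state has both:
  - a complete (reduce) item [A → α .] (dot at the end), and
  - a shift item [B → β . c γ] (dot before a terminal).

Augment with Y' → Y and build the canonical LR(0) collection (I0 = CLOSURE({[Y' → . Y]}), then GOTO on every symbol after a dot until no new states appear). It has 8 states:
  I0: { [Y → . a E num], [Y → . e], [Y' → . Y] }  — shift
  I1: { [Y' → Y .] }  — accept
  I2: { [E → . E a], [E → . Y], [Y → . a E num], [Y → . e], [Y → a . E num] }  — shift
  I3: { [Y → e .] }  — reduce
  I4: { [E → E . a], [Y → a E . num] }  — shift
  I5: { [E → Y .] }  — reduce
  I6: { [E → E a .] }  — reduce
  I7: { [Y → a E num .] }  — reduce

No state contains both a complete item and a shift item.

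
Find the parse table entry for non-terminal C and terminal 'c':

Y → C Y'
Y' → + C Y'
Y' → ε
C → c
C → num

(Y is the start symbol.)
C → c

To find M[C, 'c'], we find productions for C where 'c' is in the predict set (PREDICT(N → α) = (FIRST(α) \ {ε}) ∪ (FOLLOW(N) if α ⇒* ε)).

C → c: PREDICT = { 'c' }
  'c' is in predict set, so this production goes in M[C, 'c']
C → num: PREDICT = { 'num' }

M[C, 'c'] = C → c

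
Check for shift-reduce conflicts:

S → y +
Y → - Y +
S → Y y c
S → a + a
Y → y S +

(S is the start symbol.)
No shift-reduce conflicts

A shift-reduce conflict occurs when an LR(0) state has both:
  - a complete (reduce) item [A → α .] (dot at the end), and
  - a shift item [B → β . c γ] (dot before a terminal).

Augment with S' → S and build the canonical LR(0) collection (I0 = CLOSURE({[S' → . S]}), then GOTO on every symbol after a dot until no new states appear). It has 16 states:
  I0: { [S → . Y y c], [S → . a + a], [S → . y +], [S' → . S], [Y → . - Y +], [Y → . y S +] }  — shift
  I1: { [Y → - . Y +], [Y → . - Y +], [Y → . y S +] }  — shift
  I2: { [S' → S .] }  — accept
  I3: { [S → Y . y c] }  — shift
  I4: { [S → a . + a] }  — shift
  I5: { [S → . Y y c], [S → . a + a], [S → . y +], [S → y . +], [Y → . - Y +], [Y → . y S +], [Y → y . S +] }  — shift
  I6: { [S → y + .] }  — reduce
  I7: { [Y → y S . +] }  — shift
  I8: { [Y → y S + .] }  — reduce
  I9: { [S → a + . a] }  — shift
  I10: { [S → a + a .] }  — reduce
  I11: { [S → Y y . c] }  — shift
  I12: { [S → Y y c .] }  — reduce
  I13: { [Y → - Y . +] }  — shift
  I14: { [S → . Y y c], [S → . a + a], [S → . y +], [Y → . - Y +], [Y → . y S +], [Y → y . S +] }  — shift
  I15: { [Y → - Y + .] }  — reduce

No state contains both a complete item and a shift item.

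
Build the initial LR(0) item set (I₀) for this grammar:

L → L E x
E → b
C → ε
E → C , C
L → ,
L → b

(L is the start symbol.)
First, augment the grammar with L' → L
I₀ = CLOSURE({ [L' → . L] }):
  [L' → . L] has the dot before L: add [L → . L E x], [L → . ,], [L → . b]
No further items can be added.

I₀ = { [L → . ,], [L → . L E x], [L → . b], [L' → . L] }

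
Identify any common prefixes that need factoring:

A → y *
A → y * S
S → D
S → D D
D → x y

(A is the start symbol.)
Left-factoring is needed when two productions for the same non-terminal
share a common prefix on the right-hand side.

Productions for A:
  A → y *
  A → y * S
Productions for S:
  S → D
  S → D D

Found common prefix 'y *' in productions for A
Found common prefix 'D' in productions for S

Answer: Yes, A has productions with common prefix 'y *'; S has productions with common prefix 'D'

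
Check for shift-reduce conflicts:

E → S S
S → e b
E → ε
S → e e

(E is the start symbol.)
A shift-reduce conflict occurs when an LR(0) state has both:
  - a complete (reduce) item [A → α .] (dot at the end), and
  - a shift item [B → β . c γ] (dot before a terminal).

Augment with E' → E and build the canonical LR(0) collection (I0 = CLOSURE({[E' → . E]}), then GOTO on every symbol after a dot until no new states appear). It has 7 states:
  I0: { [E → . S S], [E → .], [E' → . E], [S → . e b], [S → . e e] }  — shift, reduce
  I1: { [E' → E .] }  — accept
  I2: { [E → S . S], [S → . e b], [S → . e e] }  — shift
  I3: { [S → e . b], [S → e . e] }  — shift
  I4: { [S → e b .] }  — reduce
  I5: { [S → e e .] }  — reduce
  I6: { [E → S S .] }  — reduce

I0 contains reduce item [E → .] and shift items [S → . e b], [S → . e e] — shift-reduce conflict.

Answer: Yes — I0: [E → .] vs [S → . e b]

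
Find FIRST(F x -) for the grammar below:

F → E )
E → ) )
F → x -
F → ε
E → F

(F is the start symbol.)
{ ')', 'x' }

FIRST sets of the non-terminals involved (from the grammar, by fixed-point iteration):
  FIRST(F) = { ')', 'x', ε }

To compute FIRST(F x -), process the symbols left to right:
Symbol F is a non-terminal. Add FIRST(F) \ {ε} = { ')', 'x' }
F is nullable (ε ∈ FIRST(F)), continue to the next symbol.
Symbol x is a terminal. Add 'x' and stop.
FIRST(F x -) = { ')', 'x' }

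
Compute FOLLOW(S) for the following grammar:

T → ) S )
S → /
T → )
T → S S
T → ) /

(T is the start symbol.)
In T → ) S ): S is followed by ')', add FIRST(')') \ {ε} = { ')' }
In T → S S: S is followed by S, add FIRST(S) \ {ε} = { '/' }
In T → S S: S is at the end, add FOLLOW(T)

The FOLLOW sets referred to above (computed the same way, to a fixed point):
  FOLLOW(T) = { $ }

Taking the union: FOLLOW(S) = { $, ')', '/' }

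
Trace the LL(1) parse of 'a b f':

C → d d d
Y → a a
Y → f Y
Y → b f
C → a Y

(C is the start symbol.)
LL(1) parsing maintains a stack (initially the start symbol over $) and the input. At each step: if the stack top is a terminal, match it against the current input token; if it is a non-terminal N, replace it with the RHS of M[N, lookahead] (the unique production whose predict set contains the lookahead).

Stack is shown with the top on the left.

Stack  Input    Action
----------------------
C $    a b f $  output C → a Y
a Y $  a b f $  match 'a'
Y $    b f $    output Y → b f
b f $  b f $    match 'b'
f $    f $      match 'f'
$      $        accept

The string is accepted.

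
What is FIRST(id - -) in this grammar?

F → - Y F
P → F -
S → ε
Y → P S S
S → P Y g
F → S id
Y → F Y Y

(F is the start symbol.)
{ 'id' }

To compute FIRST(id - -), process the symbols left to right:
Symbol id is a terminal. Add 'id' and stop.
FIRST(id - -) = { 'id' }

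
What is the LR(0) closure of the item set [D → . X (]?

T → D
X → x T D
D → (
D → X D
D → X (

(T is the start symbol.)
{ [D → . X (], [X → . x T D] }

Start with: [D → . X (]
  [D → . X (] has the dot before X: add [X → . x T D]
No further items can be added.

CLOSURE = { [D → . X (], [X → . x T D] }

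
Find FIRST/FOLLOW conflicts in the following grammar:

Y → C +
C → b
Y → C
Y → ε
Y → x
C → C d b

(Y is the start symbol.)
A FIRST/FOLLOW conflict occurs when a non-terminal N has a nullable alternative N → β (β ⇒* ε) and another alternative N → α with FIRST(α) ∩ FOLLOW(N) ≠ ∅: on such a lookahead the parser cannot decide between expanding α and letting N vanish via β.

Nullable non-terminals: Y.
FIRST sets used below: FIRST(C) = { 'b' }

Y: nullable alternative(s) Y → ε; FOLLOW(Y) = { $ }
  Y → C +: FIRST \ {ε} = { 'b' } — disjoint from FOLLOW(Y)
  Y → C: FIRST \ {ε} = { 'b' } — disjoint from FOLLOW(Y)
  Y → ε: FIRST \ {ε} = { } — this is the only nullable alternative, skip
  Y → x: FIRST \ {ε} = { 'x' } — disjoint from FOLLOW(Y)

C has no nullable alternative, so no FIRST/FOLLOW check is needed there.

No FIRST/FOLLOW conflicts found.

Answer: No FIRST/FOLLOW conflicts.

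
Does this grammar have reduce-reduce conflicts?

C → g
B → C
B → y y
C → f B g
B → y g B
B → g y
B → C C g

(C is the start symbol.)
No reduce-reduce conflicts

A reduce-reduce conflict occurs when an LR(0) state has two complete items [A → α .] and [B → β .] — both call for a reduction, and with no lookahead the parser cannot choose between them.

Augment with C' → C and build the canonical LR(0) collection (I0 = CLOSURE({[C' → . C]}), then GOTO on every symbol after a dot until no new states appear). It has 15 states:
  I0: { [C → . f B g], [C → . g], [C' → . C] }  — shift
  I1: { [C' → C .] }  — accept
  I2: { [B → . C C g], [B → . C], [B → . g y], [B → . y g B], [B → . y y], [C → . f B g], [C → . g], [C → f . B g] }  — shift
  I3: { [C → g .] }  — reduce
  I4: { [C → f B . g] }  — shift
  I5: { [B → C . C g], [B → C .], [C → . f B g], [C → . g] }  — shift, reduce
  I6: { [B → g . y], [C → g .] }  — shift, reduce
  I7: { [B → y . g B], [B → y . y] }  — shift
  I8: { [B → . C C g], [B → . C], [B → . g y], [B → . y g B], [B → . y y], [B → y g . B], [C → . f B g], [C → . g] }  — shift
  I9: { [B → y y .] }  — reduce
  I10: { [B → y g B .] }  — reduce
  I11: { [B → g y .] }  — reduce
  I12: { [B → C C . g] }  — shift
  I13: { [B → C C g .] }  — reduce
  I14: { [C → f B g .] }  — reduce

No state contains more than one complete item.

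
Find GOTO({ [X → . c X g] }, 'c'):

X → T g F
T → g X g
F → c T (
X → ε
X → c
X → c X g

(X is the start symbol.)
GOTO(I, 'c') = CLOSURE({ [A → αX.β] : [A → α.Xβ] ∈ I, X = 'c' })

Items with dot before 'c', with the dot advanced:
  [X → . c X g] → [X → c . X g]
Closure of the advanced items:
  [X → c . X g] has the dot before X: add [X → . T g F], [X → .], [X → . c], [X → . c X g]
  [X → . T g F] has the dot before T: add [T → . g X g]

GOTO = { [T → . g X g], [X → . T g F], [X → . c X g], [X → . c], [X → .], [X → c . X g] }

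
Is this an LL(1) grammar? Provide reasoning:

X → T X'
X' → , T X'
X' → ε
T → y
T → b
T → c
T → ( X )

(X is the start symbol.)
Relevant sets:
  FOLLOW(X') = { $, ')' }

For X':
  PREDICT(X' → ',' T X') = { ',' }
  PREDICT(X' → ε) = { $, ')' }
For T:
  PREDICT(T → y) = { 'y' }
  PREDICT(T → b) = { 'b' }
  PREDICT(T → c) = { 'c' }
  PREDICT(T → '(' X ')') = { '(' }
X has a single production, so nothing to check there.

All predict sets are disjoint. The grammar IS LL(1).

Answer: Yes, the grammar is LL(1).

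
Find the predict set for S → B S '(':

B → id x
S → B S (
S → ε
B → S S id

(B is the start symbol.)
PREDICT(S → B S '(') = (FIRST(RHS) \ {ε}) ∪ (FOLLOW(S) if ε ∈ FIRST(RHS), i.e. RHS ⇒* ε)
FIRST(B) = { 'id' }
FIRST(B S '(') = { 'id' }
ε ∉ FIRST(B S '('), so FOLLOW(S) is not added.
PREDICT(S → B S '(') = { 'id' }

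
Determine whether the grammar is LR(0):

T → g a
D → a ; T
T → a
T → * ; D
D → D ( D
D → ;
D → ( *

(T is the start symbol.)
No. Shift-reduce conflict between [T → * ; D .] and [D → D . ( D]

Augment with T' → T and build the canonical LR(0) collection (I0 = CLOSURE({[T' → . T]}), then GOTO on every symbol after a dot until no new states appear). It has 16 states:
  I0: { [T → . * ; D], [T → . a], [T → . g a], [T' → . T] }  — shift
  I1: { [T → * . ; D] }  — shift
  I2: { [T' → T .] }  — accept
  I3: { [T → a .] }  — reduce
  I4: { [T → g . a] }  — shift
  I5: { [T → g a .] }  — reduce
  I6: { [D → . ( *], [D → . ;], [D → . D ( D], [D → . a ; T], [T → * ; . D] }  — shift
  I7: { [D → ( . *] }  — shift
  I8: { [D → ; .] }  — reduce
  I9: { [D → D . ( D], [T → * ; D .] }  — shift, reduce
  I10: { [D → a . ; T] }  — shift
  I11: { [D → a ; . T], [T → . * ; D], [T → . a], [T → . g a] }  — shift
  I12: { [D → a ; T .] }  — reduce
  I13: { [D → . ( *], [D → . ;], [D → . D ( D], [D → . a ; T], [D → D ( . D] }  — shift
  I14: { [D → D ( D .], [D → D . ( D] }  — shift, reduce
  I15: { [D → ( * .] }  — reduce

Conflict in state I9:
  Shift-reduce conflict between [T → * ; D .] and [D → D . ( D]
So the grammar is NOT LR(0).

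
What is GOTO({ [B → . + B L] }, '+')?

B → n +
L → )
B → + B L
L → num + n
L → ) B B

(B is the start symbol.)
GOTO(I, '+') = CLOSURE({ [A → αX.β] : [A → α.Xβ] ∈ I, X = '+' })

Items with dot before '+', with the dot advanced:
  [B → . + B L] → [B → + . B L]
Closure of the advanced items:
  [B → + . B L] has the dot before B: add [B → . n +], [B → . + B L]

GOTO = { [B → + . B L], [B → . + B L], [B → . n +] }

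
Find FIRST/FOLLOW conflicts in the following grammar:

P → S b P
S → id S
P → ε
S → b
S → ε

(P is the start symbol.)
Yes. S → b with FOLLOW(S) on { 'b' }

Nullable non-terminals: P, S.
FIRST sets used below: FIRST(S) = { 'b', 'id', ε }

P: nullable alternative(s) P → ε; FOLLOW(P) = { $ }
  P → S b P: FIRST \ {ε} = { 'b', 'id' } — disjoint from FOLLOW(P)
  P → ε: FIRST \ {ε} = { } — this is the only nullable alternative, skip

S: nullable alternative(s) S → ε; FOLLOW(S) = { 'b' }
  S → id S: FIRST \ {ε} = { 'id' } — disjoint from FOLLOW(S)
  S → b: FIRST \ {ε} = { 'b' } — overlaps FOLLOW(S) on { 'b' }: CONFLICT
  S → ε: FIRST \ {ε} = { } — this is the only nullable alternative, skip

So the grammar has 1 FIRST/FOLLOW conflict (marked CONFLICT above).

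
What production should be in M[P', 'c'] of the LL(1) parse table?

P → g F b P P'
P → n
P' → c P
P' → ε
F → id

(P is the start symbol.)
P' → c P, P' → ε

To find M[P', 'c'], we find productions for P' where 'c' is in the predict set (PREDICT(N → α) = (FIRST(α) \ {ε}) ∪ (FOLLOW(N) if α ⇒* ε)).

Relevant sets:
  FOLLOW(P') = { $, 'c' }

P' → c P: PREDICT = { 'c' }
  'c' is in predict set, so this production goes in M[P', 'c']
P' → ε: PREDICT = { $, 'c' }
  'c' is in predict set, so this production goes in M[P', 'c']

M[P', 'c'] = P' → c P, P' → ε  (a multiply-defined cell — the grammar is not LL(1))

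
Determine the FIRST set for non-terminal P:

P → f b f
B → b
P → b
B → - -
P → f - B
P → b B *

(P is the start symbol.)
{ 'b', 'f' }

To compute FIRST(P), examine every production with P on the left-hand side, reading each right-hand side left to right until a non-nullable symbol is reached.

From P → f b f:
  - f is a terminal: add 'f' and stop
From P → b:
  - b is a terminal: add 'b' and stop
From P → f - B:
  - f is a terminal: add 'f' and stop
From P → b B *:
  - b is a terminal: add 'b' and stop

Collecting: FIRST(P) = { 'b', 'f' }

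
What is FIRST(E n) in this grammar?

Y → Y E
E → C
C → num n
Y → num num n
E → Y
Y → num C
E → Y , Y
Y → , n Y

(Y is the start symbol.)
FIRST sets of the non-terminals involved (from the grammar, by fixed-point iteration):
  FIRST(E) = { ',', 'num' }

To compute FIRST(E n), process the symbols left to right:
Symbol E is a non-terminal. Add FIRST(E) \ {ε} = { ',', 'num' }
E is not nullable (ε ∉ FIRST(E)), so stop here.
FIRST(E n) = { ',', 'num' }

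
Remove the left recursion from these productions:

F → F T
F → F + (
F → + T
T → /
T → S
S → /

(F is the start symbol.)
F is directly left-recursive. The standard transformation for
  A → A α₁ | ... | A α_m | β₁ | ... | β_n
is
  A  → β₁ A' | ... | β_n A'
  A' → α₁ A' | ... | α_m A' | ε

F → + T becomes F → + T F'
F → F T becomes F' → T F'
F → F + ( becomes F' → + ( F'
Add F' → ε

Productions for other non-terminals are unchanged:
  T → /
  T → S
  S → /

Resulting grammar:
F → + T F'
F' → T F'
F' → + ( F'
F' → ε
T → /
T → S
S → /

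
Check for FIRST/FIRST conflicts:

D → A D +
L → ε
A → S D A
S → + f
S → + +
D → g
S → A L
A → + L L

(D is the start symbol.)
Yes. A → S D A / A → '+' L L on { '+' }; S → '+' f / S → '+' '+' on { '+' }; S → '+' f / S → A L on { '+' }; S → '+' '+' / S → A L on { '+' }

A FIRST/FIRST conflict occurs when two productions N → α and N → β for the same non-terminal have FIRST(α) ∩ FIRST(β) ≠ ∅ (with ε ∈ FIRST of a nullable right-hand side, so two nullable alternatives also conflict).

FIRST sets of the non-terminals at (or reachable through a nullable prefix from) the front of some alternative:
  FIRST(A) = { '+' }
  FIRST(S) = { '+' }

Productions for D:
  D → A D +: FIRST = { '+' }
  D → g: FIRST = { 'g' }
Productions for A:
  A → S D A: FIRST = { '+' }
  A → + L L: FIRST = { '+' }
Productions for S:
  S → + f: FIRST = { '+' }
  S → + +: FIRST = { '+' }
  S → A L: FIRST = { '+' }
L has only one production, so no FIRST/FIRST conflict is possible there.

Conflict for A: A → S D A and A → + L L
  Overlap: { '+' }
Conflict for S: S → + f and S → + +
  Overlap: { '+' }
Conflict for S: S → + f and S → A L
  Overlap: { '+' }
Conflict for S: S → + + and S → A L
  Overlap: { '+' }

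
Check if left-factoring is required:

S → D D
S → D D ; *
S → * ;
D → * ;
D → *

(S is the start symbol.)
Left-factoring is needed when two productions for the same non-terminal
share a common prefix on the right-hand side.

Productions for S:
  S → D D
  S → D D ; *
  S → * ;
Productions for D:
  D → * ;
  D → *

Found common prefix 'D D' in productions for S
Found common prefix '*' in productions for D

Answer: Yes, S has productions with common prefix 'D D'; D has productions with common prefix '*'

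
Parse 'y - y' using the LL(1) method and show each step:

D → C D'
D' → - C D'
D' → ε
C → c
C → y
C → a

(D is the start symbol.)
LL(1) parsing maintains a stack (initially the start symbol over $) and the input. At each step: if the stack top is a terminal, match it against the current input token; if it is a non-terminal N, replace it with the RHS of M[N, lookahead] (the unique production whose predict set contains the lookahead).

Stack is shown with the top on the left.

Stack     Input    Action
-------------------------
D $       y - y $  output D → C D'
C D' $    y - y $  output C → y
y D' $    y - y $  match 'y'
D' $      - y $    output D' → - C D'
- C D' $  - y $    match '-'
C D' $    y $      output C → y
y D' $    y $      match 'y'
D' $      $        output D' → ε
$         $        accept

The string is accepted.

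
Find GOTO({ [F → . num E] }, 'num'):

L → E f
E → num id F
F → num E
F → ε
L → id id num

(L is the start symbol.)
GOTO(I, 'num') = CLOSURE({ [A → αX.β] : [A → α.Xβ] ∈ I, X = 'num' })

Items with dot before 'num', with the dot advanced:
  [F → . num E] → [F → num . E]
Closure of the advanced items:
  [F → num . E] has the dot before E: add [E → . num id F]

GOTO = { [E → . num id F], [F → num . E] }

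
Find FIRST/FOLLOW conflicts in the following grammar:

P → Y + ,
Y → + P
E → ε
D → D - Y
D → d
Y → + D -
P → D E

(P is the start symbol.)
No FIRST/FOLLOW conflicts.

Nullable non-terminals: E.
E has a nullable alternative but only one production, so nothing to check.

D, P, Y have no nullable alternative, so no FIRST/FOLLOW check is needed there.

No FIRST/FOLLOW conflicts found.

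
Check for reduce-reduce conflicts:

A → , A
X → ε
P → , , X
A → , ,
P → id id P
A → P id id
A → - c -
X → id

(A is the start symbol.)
A reduce-reduce conflict occurs when an LR(0) state has two complete items [A → α .] and [B → β .] — both call for a reduction, and with no lookahead the parser cannot choose between them.

Augment with A' → A and build the canonical LR(0) collection (I0 = CLOSURE({[A' → . A]}), then GOTO on every symbol after a dot until no new states appear). It has 19 states:
  I0: { [A → . , ,], [A → . , A], [A → . - c -], [A → . P id id], [A' → . A], [P → . , , X], [P → . id id P] }  — shift
  I1: { [A → , . ,], [A → , . A], [A → . , ,], [A → . , A], [A → . - c -], [A → . P id id], [P → , . , X], [P → . , , X], [P → . id id P] }  — shift
  I2: { [A → - . c -] }  — shift
  I3: { [A' → A .] }  — accept
  I4: { [A → P . id id] }  — shift
  I5: { [P → id . id P] }  — shift
  I6: { [P → . , , X], [P → . id id P], [P → id id . P] }  — shift
  I7: { [P → , . , X] }  — shift
  I8: { [P → id id P .] }  — reduce
  I9: { [P → , , . X], [X → . id], [X → .] }  — shift, reduce
  I10: { [P → , , X .] }  — reduce
  I11: { [X → id .] }  — reduce
  I12: { [A → P id . id] }  — shift
  I13: { [A → P id id .] }  — reduce
  I14: { [A → - c . -] }  — shift
  I15: { [A → - c - .] }  — reduce
  I16: { [A → , , .], [A → , . ,], [A → , . A], [A → . , ,], [A → . , A], [A → . - c -], [A → . P id id], [P → , , . X], [P → , . , X], [P → . , , X], [P → . id id P], [X → . id], [X → .] }  — shift, 2 reduces
  I17: { [A → , A .] }  — reduce
  I18: { [P → id . id P], [X → id .] }  — shift, reduce

I16 contains complete items [A → , , .], [X → .] — reduce-reduce conflict.

Answer: Yes — I16: [A → , , .] vs [X → .]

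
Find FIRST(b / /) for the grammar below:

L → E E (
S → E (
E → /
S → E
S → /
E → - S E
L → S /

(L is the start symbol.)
To compute FIRST(b / /), process the symbols left to right:
Symbol b is a terminal. Add 'b' and stop.
FIRST(b / /) = { 'b' }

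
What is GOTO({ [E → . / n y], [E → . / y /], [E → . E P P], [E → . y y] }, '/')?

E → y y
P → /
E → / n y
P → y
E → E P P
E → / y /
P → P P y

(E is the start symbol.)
GOTO(I, '/') = CLOSURE({ [A → αX.β] : [A → α.Xβ] ∈ I, X = '/' })

Items with dot before '/', with the dot advanced:
  [E → . / n y] → [E → / . n y]
  [E → . / y /] → [E → / . y /]
Closure adds nothing (no advanced item has the dot before a non-terminal).

GOTO = { [E → / . n y], [E → / . y /] }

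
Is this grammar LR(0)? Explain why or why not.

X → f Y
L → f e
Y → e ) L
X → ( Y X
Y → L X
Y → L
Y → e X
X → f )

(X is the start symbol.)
A grammar is LR(0) if no state in the canonical LR(0) collection has:
  - both a shift item (dot before a terminal) and a complete item (shift-reduce conflict), or
  - two or more complete items (reduce-reduce conflict; the accept item [X' → X .] counts as a complete item here).

Augment with X' → X and build the canonical LR(0) collection (I0 = CLOSURE({[X' → . X]}), then GOTO on every symbol after a dot until no new states appear). It has 16 states:
  I0: { [X → . ( Y X], [X → . f )], [X → . f Y], [X' → . X] }  — shift
  I1: { [L → . f e], [X → ( . Y X], [Y → . L X], [Y → . L], [Y → . e ) L], [Y → . e X] }  — shift
  I2: { [X' → X .] }  — accept
  I3: { [L → . f e], [X → f . )], [X → f . Y], [Y → . L X], [Y → . L], [Y → . e ) L], [Y → . e X] }  — shift
  I4: { [X → f ) .] }  — reduce
  I5: { [X → . ( Y X], [X → . f )], [X → . f Y], [Y → L . X], [Y → L .] }  — shift, reduce
  I6: { [X → f Y .] }  — reduce
  I7: { [X → . ( Y X], [X → . f )], [X → . f Y], [Y → e . ) L], [Y → e . X] }  — shift
  I8: { [L → f . e] }  — shift
  I9: { [L → f e .] }  — reduce
  I10: { [L → . f e], [Y → e ) . L] }  — shift
  I11: { [Y → e X .] }  — reduce
  I12: { [Y → e ) L .] }  — reduce
  I13: { [Y → L X .] }  — reduce
  I14: { [X → ( Y . X], [X → . ( Y X], [X → . f )], [X → . f Y] }  — shift
  I15: { [X → ( Y X .] }  — reduce

Conflict in state I5:
  Shift-reduce conflict between [Y → L .] and [X → . ( Y X]
So the grammar is NOT LR(0).

Answer: No. Shift-reduce conflict between [Y → L .] and [X → . ( Y X]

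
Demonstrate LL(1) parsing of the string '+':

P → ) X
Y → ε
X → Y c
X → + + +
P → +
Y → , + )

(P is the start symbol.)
Stack is shown with the top on the left.

Stack  Input  Action
--------------------
P $    + $    output P → +
+ $    + $    match '+'
$      $      accept

The string is accepted.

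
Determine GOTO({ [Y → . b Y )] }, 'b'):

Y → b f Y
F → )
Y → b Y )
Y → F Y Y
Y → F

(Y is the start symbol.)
{ [F → . )], [Y → . F Y Y], [Y → . F], [Y → . b Y )], [Y → . b f Y], [Y → b . Y )] }

GOTO(I, 'b') = CLOSURE({ [A → αX.β] : [A → α.Xβ] ∈ I, X = 'b' })

Items with dot before 'b', with the dot advanced:
  [Y → . b Y )] → [Y → b . Y )]
Closure of the advanced items:
  [Y → b . Y )] has the dot before Y: add [Y → . b f Y], [Y → . b Y )], [Y → . F Y Y], [Y → . F]
  [Y → . F Y Y] has the dot before F: add [F → . )]

GOTO = { [F → . )], [Y → . F Y Y], [Y → . F], [Y → . b Y )], [Y → . b f Y], [Y → b . Y )] }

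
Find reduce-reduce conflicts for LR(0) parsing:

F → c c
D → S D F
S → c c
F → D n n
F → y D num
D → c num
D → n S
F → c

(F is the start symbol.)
Yes — I14: [F → c c .] vs [S → c c .]

A reduce-reduce conflict occurs when an LR(0) state has two complete items [A → α .] and [B → β .] — both call for a reduction, and with no lookahead the parser cannot choose between them.

Augment with F' → F and build the canonical LR(0) collection (I0 = CLOSURE({[F' → . F]}), then GOTO on every symbol after a dot until no new states appear). It has 19 states:
  I0: { [D → . S D F], [D → . c num], [D → . n S], [F → . D n n], [F → . c c], [F → . c], [F → . y D num], [F' → . F], [S → . c c] }  — shift
  I1: { [F → D . n n] }  — shift
  I2: { [F' → F .] }  — accept
  I3: { [D → . S D F], [D → . c num], [D → . n S], [D → S . D F], [S → . c c] }  — shift
  I4: { [D → c . num], [F → c . c], [F → c .], [S → c . c] }  — shift, reduce
  I5: { [D → n . S], [S → . c c] }  — shift
  I6: { [D → . S D F], [D → . c num], [D → . n S], [F → y . D num], [S → . c c] }  — shift
  I7: { [F → y D . num] }  — shift
  I8: { [D → c . num], [S → c . c] }  — shift
  I9: { [S → c c .] }  — reduce
  I10: { [D → c num .] }  — reduce
  I11: { [F → y D num .] }  — reduce
  I12: { [D → n S .] }  — reduce
  I13: { [S → c . c] }  — shift
  I14: { [F → c c .], [S → c c .] }  — 2 reduces
  I15: { [D → . S D F], [D → . c num], [D → . n S], [D → S D . F], [F → . D n n], [F → . c c], [F → . c], [F → . y D num], [S → . c c] }  — shift
  I16: { [D → S D F .] }  — reduce
  I17: { [F → D n . n] }  — shift
  I18: { [F → D n n .] }  — reduce

I14 contains complete items [F → c c .], [S → c c .] — reduce-reduce conflict.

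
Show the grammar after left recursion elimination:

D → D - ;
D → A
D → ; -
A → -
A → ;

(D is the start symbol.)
D is directly left-recursive. The standard transformation for
  A → A α₁ | ... | A α_m | β₁ | ... | β_n
is
  A  → β₁ A' | ... | β_n A'
  A' → α₁ A' | ... | α_m A' | ε

D → A becomes D → A D'
D → ; - becomes D → ; - D'
D → D - ; becomes D' → - ; D'
Add D' → ε

Productions for other non-terminals are unchanged:
  A → -
  A → ;

Resulting grammar:
D → A D'
D → ; - D'
D' → - ; D'
D' → ε
A → -
A → ;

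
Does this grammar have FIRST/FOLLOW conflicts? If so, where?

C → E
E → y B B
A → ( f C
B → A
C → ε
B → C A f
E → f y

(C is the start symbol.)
Yes. C → E with FOLLOW(C) on { 'f', 'y' }

A FIRST/FOLLOW conflict occurs when a non-terminal N has a nullable alternative N → β (β ⇒* ε) and another alternative N → α with FIRST(α) ∩ FOLLOW(N) ≠ ∅: on such a lookahead the parser cannot decide between expanding α and letting N vanish via β.

Nullable non-terminals: C.
FIRST sets used below: FIRST(E) = { 'f', 'y' }

C: nullable alternative(s) C → ε; FOLLOW(C) = { $, '(', 'f', 'y' }
  C → E: FIRST \ {ε} = { 'f', 'y' } — overlaps FOLLOW(C) on { 'f', 'y' }: CONFLICT
  C → ε: FIRST \ {ε} = { } — this is the only nullable alternative, skip

A, B, E have no nullable alternative, so no FIRST/FOLLOW check is needed there.

So the grammar has 1 FIRST/FOLLOW conflict (marked CONFLICT above).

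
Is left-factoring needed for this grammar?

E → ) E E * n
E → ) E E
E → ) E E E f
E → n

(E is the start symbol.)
Yes, E has productions with common prefix ') E E'

Left-factoring is needed when two productions for the same non-terminal
share a common prefix on the right-hand side.

Productions for E:
  E → ) E E * n
  E → ) E E
  E → ) E E E f
  E → n

Found common prefix ') E E' in productions for E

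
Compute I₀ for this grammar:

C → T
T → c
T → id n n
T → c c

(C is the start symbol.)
{ [C → . T], [C' → . C], [T → . c c], [T → . c], [T → . id n n] }

First, augment the grammar with C' → C
I₀ = CLOSURE({ [C' → . C] }):
  [C' → . C] has the dot before C: add [C → . T]
  [C → . T] has the dot before T: add [T → . c], [T → . id n n], [T → . c c]
No further items can be added.

I₀ = { [C → . T], [C' → . C], [T → . c c], [T → . c], [T → . id n n] }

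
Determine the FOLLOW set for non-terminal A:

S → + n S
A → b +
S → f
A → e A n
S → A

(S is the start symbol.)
{ $, 'n' }

In A → e A n: A is followed by n, add FIRST(n) \ {ε} = { 'n' }
In S → A: A is at the end, add FOLLOW(S)

The FOLLOW sets referred to above (computed the same way, to a fixed point):
  FOLLOW(S) = { $ }

Taking the union: FOLLOW(A) = { $, 'n' }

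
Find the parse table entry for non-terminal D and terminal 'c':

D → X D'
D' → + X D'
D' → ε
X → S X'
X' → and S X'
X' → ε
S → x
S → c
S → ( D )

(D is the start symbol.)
D → X D'

To find M[D, 'c'], we find productions for D where 'c' is in the predict set (PREDICT(N → α) = (FIRST(α) \ {ε}) ∪ (FOLLOW(N) if α ⇒* ε)).

Relevant sets:
  FIRST(X) = { '(', 'c', 'x' }

D → X D': PREDICT = { '(', 'c', 'x' }
  'c' is in predict set, so this production goes in M[D, 'c']

M[D, 'c'] = D → X D'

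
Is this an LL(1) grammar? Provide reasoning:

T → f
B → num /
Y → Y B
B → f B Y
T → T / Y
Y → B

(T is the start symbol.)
No. Predict set conflict for T: { 'f' }

Relevant sets:
  FIRST(T) = { 'f' }
  FIRST(Y) = { 'f', 'num' }
  FIRST(B) = { 'f', 'num' }

For T:
  PREDICT(T → f) = { 'f' }
  PREDICT(T → T '/' Y) = { 'f' }
For B:
  PREDICT(B → num '/') = { 'num' }
  PREDICT(B → f B Y) = { 'f' }
For Y:
  PREDICT(Y → Y B) = { 'f', 'num' }
  PREDICT(Y → B) = { 'f', 'num' }

Conflict found: Predict set conflict for T: { 'f' }
The grammar is NOT LL(1).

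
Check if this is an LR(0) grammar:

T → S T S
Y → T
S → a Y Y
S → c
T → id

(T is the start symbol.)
Yes, the grammar is LR(0)

Augment with T' → T and build the canonical LR(0) collection (I0 = CLOSURE({[T' → . T]}), then GOTO on every symbol after a dot until no new states appear). It has 11 states:
  I0: { [S → . a Y Y], [S → . c], [T → . S T S], [T → . id], [T' → . T] }  — shift
  I1: { [S → . a Y Y], [S → . c], [T → . S T S], [T → . id], [T → S . T S] }  — shift
  I2: { [T' → T .] }  — accept
  I3: { [S → . a Y Y], [S → . c], [S → a . Y Y], [T → . S T S], [T → . id], [Y → . T] }  — shift
  I4: { [S → c .] }  — reduce
  I5: { [T → id .] }  — reduce
  I6: { [Y → T .] }  — reduce
  I7: { [S → . a Y Y], [S → . c], [S → a Y . Y], [T → . S T S], [T → . id], [Y → . T] }  — shift
  I8: { [S → a Y Y .] }  — reduce
  I9: { [S → . a Y Y], [S → . c], [T → S T . S] }  — shift
  I10: { [T → S T S .] }  — reduce

Every state is either a pure shift/goto state or contains exactly one complete item and nothing to shift — no conflicts. The grammar is LR(0).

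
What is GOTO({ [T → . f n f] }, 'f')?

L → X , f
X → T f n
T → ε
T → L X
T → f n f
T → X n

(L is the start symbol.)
{ [T → f . n f] }

GOTO(I, 'f') = CLOSURE({ [A → αX.β] : [A → α.Xβ] ∈ I, X = 'f' })

Items with dot before 'f', with the dot advanced:
  [T → . f n f] → [T → f . n f]
Closure adds nothing (no advanced item has the dot before a non-terminal).

GOTO = { [T → f . n f] }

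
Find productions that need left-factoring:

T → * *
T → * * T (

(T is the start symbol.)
Left-factoring is needed when two productions for the same non-terminal
share a common prefix on the right-hand side.

Productions for T:
  T → * *
  T → * * T (

Found common prefix '* *' in productions for T

Answer: Yes, T has productions with common prefix '* *'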